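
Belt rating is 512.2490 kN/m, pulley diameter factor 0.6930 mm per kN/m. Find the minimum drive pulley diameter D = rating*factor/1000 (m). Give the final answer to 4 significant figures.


D = 512.2490 * 0.6930 / 1000
D = 0.3550 m


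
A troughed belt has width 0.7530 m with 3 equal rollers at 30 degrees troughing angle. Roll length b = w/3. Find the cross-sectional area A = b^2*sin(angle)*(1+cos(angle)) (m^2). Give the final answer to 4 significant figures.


b = 0.7530/3 = 0.251 m
A = 0.251^2 * sin(30 deg) * (1 + cos(30 deg))
A = 0.05878 m^2


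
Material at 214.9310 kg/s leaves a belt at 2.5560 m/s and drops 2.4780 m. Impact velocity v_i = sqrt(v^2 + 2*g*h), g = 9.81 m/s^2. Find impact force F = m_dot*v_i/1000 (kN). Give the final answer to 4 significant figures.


v_i = sqrt(2.5560^2 + 2*9.81*2.4780) = 7.42641 m/s
F = 214.9310 * 7.42641 / 1000
F = 1.596 kN


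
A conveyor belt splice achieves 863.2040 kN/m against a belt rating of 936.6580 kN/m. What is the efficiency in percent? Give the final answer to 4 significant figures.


Eff = 863.2040 / 936.6580 * 100
Eff = 92.16 %


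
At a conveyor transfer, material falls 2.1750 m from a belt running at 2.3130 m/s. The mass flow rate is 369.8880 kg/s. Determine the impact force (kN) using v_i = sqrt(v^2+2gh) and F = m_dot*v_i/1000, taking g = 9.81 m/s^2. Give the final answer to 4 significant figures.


v_i = sqrt(2.3130^2 + 2*9.81*2.1750) = 6.9299 m/s
F = 369.8880 * 6.9299 / 1000
F = 2.563 kN


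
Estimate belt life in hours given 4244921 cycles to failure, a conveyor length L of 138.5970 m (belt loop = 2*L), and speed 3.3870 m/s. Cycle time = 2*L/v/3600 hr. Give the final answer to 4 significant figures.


cycle_time = 2 * 138.5970 / 3.3870 / 3600 = 0.0227335 hr
life = 4244921 * 0.0227335 = 96500 hours


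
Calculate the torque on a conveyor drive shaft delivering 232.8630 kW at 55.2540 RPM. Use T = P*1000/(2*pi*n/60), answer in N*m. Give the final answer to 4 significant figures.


omega = 2*pi*55.2540/60 = 5.78619 rad/s
T = 232.8630*1000 / 5.78619
T = 40240 N*m


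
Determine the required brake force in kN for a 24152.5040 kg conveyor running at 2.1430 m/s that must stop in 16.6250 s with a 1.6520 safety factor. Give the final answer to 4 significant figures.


F = 24152.5040 * 2.1430 / 16.6250 * 1.6520 / 1000
F = 5.143 kN


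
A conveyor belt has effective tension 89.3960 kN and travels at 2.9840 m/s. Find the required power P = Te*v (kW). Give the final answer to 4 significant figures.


P = Te * v = 89.3960 * 2.9840
P = 266.8 kW


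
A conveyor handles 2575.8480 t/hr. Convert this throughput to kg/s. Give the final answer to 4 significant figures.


m_dot = 2575.8480 * 1000 / 3600
m_dot = 715.5 kg/s


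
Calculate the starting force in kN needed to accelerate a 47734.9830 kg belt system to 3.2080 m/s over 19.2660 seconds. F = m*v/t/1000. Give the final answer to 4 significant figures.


F = 47734.9830 * 3.2080 / 19.2660 / 1000
F = 7.948 kN


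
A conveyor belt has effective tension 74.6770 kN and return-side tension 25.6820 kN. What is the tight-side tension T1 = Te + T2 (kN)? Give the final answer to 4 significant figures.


T1 = Te + T2 = 74.6770 + 25.6820
T1 = 100.4 kN


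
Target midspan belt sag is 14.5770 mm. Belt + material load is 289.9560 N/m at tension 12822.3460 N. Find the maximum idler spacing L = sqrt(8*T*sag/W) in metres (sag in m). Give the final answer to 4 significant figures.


sag = 14.5770/1000 = 0.014577 m
L = sqrt(8 * 12822.3460 * 0.014577 / 289.9560)
L = 2.271 m


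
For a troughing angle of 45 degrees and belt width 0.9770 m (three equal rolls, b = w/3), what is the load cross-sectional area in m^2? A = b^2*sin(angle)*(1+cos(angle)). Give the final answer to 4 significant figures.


b = 0.9770/3 = 0.325667 m
A = 0.325667^2 * sin(45 deg) * (1 + cos(45 deg))
A = 0.1280 m^2


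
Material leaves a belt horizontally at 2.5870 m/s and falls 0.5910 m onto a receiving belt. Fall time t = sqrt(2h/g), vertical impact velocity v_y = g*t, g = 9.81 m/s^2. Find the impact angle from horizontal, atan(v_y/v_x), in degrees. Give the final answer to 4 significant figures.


t = sqrt(2*0.5910/9.81) = 0.347116 s
v_y = 9.81 * 0.347116 = 3.40521 m/s
angle = atan(3.40521 / 2.5870) = 52.78 deg


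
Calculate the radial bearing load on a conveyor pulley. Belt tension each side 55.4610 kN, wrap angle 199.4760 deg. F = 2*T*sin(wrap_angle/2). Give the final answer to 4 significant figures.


F = 2 * 55.4610 * sin(199.4760/2 deg)
F = 109.3 kN


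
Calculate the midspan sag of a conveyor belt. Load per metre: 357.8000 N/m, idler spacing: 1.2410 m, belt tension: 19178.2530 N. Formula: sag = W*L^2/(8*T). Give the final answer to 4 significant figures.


sag = 357.8000 * 1.2410^2 / (8 * 19178.2530)
sag = 0.003592 m


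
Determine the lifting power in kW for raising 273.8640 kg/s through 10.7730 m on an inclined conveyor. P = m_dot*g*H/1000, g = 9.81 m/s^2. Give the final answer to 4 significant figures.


P = 273.8640 * 9.81 * 10.7730 / 1000
P = 28.94 kW


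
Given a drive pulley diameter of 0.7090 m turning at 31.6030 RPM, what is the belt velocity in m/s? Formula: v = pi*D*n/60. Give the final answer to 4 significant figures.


v = pi * 0.7090 * 31.6030 / 60
v = 1.173 m/s


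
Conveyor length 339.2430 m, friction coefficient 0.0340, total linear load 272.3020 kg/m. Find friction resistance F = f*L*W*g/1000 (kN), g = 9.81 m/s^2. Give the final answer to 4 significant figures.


F = 0.0340 * 339.2430 * 272.3020 * 9.81 / 1000
F = 30.81 kN


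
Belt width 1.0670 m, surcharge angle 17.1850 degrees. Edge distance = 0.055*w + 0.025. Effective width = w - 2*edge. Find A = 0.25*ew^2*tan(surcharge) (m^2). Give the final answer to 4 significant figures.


edge = 0.055*1.0670 + 0.025 = 0.083685 m
ew = 1.0670 - 2*0.083685 = 0.89963 m
A = 0.25 * 0.89963^2 * tan(17.1850 deg)
A = 0.06257 m^2


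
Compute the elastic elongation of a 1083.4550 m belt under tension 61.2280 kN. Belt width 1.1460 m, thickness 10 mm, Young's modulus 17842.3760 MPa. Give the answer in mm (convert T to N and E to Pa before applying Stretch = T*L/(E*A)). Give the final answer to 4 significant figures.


A = 1.1460 * 0.01 = 0.01146 m^2
Stretch = 61.2280*1000 * 1083.4550 / (17842.3760e6 * 0.01146) * 1000
Stretch = 324.4 mm


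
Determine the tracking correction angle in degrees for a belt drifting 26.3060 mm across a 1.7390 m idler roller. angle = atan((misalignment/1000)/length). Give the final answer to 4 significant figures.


misalign_m = 26.3060 / 1000 = 0.026306 m
angle = atan(0.026306 / 1.7390)
angle = 0.8667 deg


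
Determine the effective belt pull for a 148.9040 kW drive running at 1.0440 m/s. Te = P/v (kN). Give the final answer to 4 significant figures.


Te = P / v = 148.9040 / 1.0440
Te = 142.6 kN


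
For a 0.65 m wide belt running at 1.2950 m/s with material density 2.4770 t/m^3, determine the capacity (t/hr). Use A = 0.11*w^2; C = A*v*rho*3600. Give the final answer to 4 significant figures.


A = 0.11 * 0.65^2 = 0.046475 m^2
C = 0.046475 * 1.2950 * 2.4770 * 3600
C = 536.7 t/hr


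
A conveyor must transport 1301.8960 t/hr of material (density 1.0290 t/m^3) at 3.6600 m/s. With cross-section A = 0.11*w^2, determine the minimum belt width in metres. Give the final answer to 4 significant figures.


A_req = 1301.8960 / (3.6600 * 1.0290 * 3600) = 0.0960235 m^2
w = sqrt(0.0960235 / 0.11)
w = 0.9343 m


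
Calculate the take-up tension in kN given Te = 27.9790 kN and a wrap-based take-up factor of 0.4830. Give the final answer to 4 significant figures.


T_tu = 27.9790 * 0.4830
T_tu = 13.51 kN


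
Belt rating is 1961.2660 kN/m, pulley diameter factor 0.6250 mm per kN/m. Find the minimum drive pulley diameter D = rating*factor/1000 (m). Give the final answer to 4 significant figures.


D = 1961.2660 * 0.6250 / 1000
D = 1.226 m


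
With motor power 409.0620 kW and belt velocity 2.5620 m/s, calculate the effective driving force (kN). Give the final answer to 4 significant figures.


Te = P / v = 409.0620 / 2.5620
Te = 159.7 kN


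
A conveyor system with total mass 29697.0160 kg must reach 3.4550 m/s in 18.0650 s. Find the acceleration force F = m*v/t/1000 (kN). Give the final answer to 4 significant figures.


F = 29697.0160 * 3.4550 / 18.0650 / 1000
F = 5.680 kN


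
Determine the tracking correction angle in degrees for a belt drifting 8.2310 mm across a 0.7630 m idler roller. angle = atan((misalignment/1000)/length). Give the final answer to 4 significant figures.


misalign_m = 8.2310 / 1000 = 0.008231 m
angle = atan(0.008231 / 0.7630)
angle = 0.6181 deg


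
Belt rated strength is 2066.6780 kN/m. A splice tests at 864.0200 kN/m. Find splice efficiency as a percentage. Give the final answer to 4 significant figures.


Eff = 864.0200 / 2066.6780 * 100
Eff = 41.81 %


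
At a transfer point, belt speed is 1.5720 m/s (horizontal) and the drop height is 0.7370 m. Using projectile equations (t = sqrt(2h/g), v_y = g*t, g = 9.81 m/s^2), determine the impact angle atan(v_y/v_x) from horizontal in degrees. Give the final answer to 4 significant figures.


t = sqrt(2*0.7370/9.81) = 0.387627 s
v_y = 9.81 * 0.387627 = 3.80262 m/s
angle = atan(3.80262 / 1.5720) = 67.54 deg


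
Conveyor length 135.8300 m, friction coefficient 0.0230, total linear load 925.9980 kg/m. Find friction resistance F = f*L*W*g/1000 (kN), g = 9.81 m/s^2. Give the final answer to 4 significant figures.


F = 0.0230 * 135.8300 * 925.9980 * 9.81 / 1000
F = 28.38 kN


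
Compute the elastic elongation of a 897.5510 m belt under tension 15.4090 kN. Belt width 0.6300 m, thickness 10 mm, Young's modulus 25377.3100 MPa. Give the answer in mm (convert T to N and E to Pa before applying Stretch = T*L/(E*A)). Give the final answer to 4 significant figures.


A = 0.6300 * 0.01 = 0.00630 m^2
Stretch = 15.4090*1000 * 897.5510 / (25377.3100e6 * 0.00630) * 1000
Stretch = 86.51 mm


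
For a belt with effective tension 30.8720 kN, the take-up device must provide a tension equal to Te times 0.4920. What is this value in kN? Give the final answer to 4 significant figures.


T_tu = 30.8720 * 0.4920
T_tu = 15.19 kN


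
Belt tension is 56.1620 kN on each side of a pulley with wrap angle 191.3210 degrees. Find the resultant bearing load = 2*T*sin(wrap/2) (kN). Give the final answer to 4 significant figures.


F = 2 * 56.1620 * sin(191.3210/2 deg)
F = 111.8 kN


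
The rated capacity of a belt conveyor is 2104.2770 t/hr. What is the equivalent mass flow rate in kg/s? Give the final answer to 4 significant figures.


m_dot = 2104.2770 * 1000 / 3600
m_dot = 584.5 kg/s


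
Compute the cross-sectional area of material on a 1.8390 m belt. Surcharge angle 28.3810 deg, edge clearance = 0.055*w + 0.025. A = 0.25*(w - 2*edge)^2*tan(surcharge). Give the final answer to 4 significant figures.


edge = 0.055*1.8390 + 0.025 = 0.126145 m
ew = 1.8390 - 2*0.126145 = 1.58671 m
A = 0.25 * 1.58671^2 * tan(28.3810 deg)
A = 0.3401 m^2


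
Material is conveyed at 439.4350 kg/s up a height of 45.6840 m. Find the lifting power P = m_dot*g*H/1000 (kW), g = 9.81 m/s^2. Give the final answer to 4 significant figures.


P = 439.4350 * 9.81 * 45.6840 / 1000
P = 196.9 kW


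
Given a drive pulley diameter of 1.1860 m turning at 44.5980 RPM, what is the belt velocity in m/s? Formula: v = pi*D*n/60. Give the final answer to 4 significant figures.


v = pi * 1.1860 * 44.5980 / 60
v = 2.769 m/s


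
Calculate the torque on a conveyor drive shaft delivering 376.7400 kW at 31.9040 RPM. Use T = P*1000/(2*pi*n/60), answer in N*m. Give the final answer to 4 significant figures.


omega = 2*pi*31.9040/60 = 3.34098 rad/s
T = 376.7400*1000 / 3.34098
T = 112800 N*m


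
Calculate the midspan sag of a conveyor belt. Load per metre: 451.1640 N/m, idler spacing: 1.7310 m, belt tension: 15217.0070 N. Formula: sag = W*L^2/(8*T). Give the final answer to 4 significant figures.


sag = 451.1640 * 1.7310^2 / (8 * 15217.0070)
sag = 0.01110 m


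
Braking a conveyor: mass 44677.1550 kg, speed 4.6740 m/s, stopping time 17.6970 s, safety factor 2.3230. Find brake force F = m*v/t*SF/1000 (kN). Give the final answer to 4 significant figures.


F = 44677.1550 * 4.6740 / 17.6970 * 2.3230 / 1000
F = 27.41 kN


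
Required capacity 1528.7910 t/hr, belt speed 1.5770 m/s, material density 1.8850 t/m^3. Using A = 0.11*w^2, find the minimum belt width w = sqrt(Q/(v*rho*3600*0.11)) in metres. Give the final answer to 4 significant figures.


A_req = 1528.7910 / (1.5770 * 1.8850 * 3600) = 0.142857 m^2
w = sqrt(0.142857 / 0.11)
w = 1.140 m


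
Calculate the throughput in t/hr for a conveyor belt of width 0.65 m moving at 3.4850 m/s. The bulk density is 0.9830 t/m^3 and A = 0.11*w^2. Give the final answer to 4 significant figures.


A = 0.11 * 0.65^2 = 0.046475 m^2
C = 0.046475 * 3.4850 * 0.9830 * 3600
C = 573.2 t/hr


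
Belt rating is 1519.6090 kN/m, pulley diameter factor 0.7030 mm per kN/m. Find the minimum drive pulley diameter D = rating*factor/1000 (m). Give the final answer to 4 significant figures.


D = 1519.6090 * 0.7030 / 1000
D = 1.068 m


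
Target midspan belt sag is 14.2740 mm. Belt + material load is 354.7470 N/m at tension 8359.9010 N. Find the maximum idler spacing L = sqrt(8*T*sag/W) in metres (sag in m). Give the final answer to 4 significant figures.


sag = 14.2740/1000 = 0.014274 m
L = sqrt(8 * 8359.9010 * 0.014274 / 354.7470)
L = 1.640 m


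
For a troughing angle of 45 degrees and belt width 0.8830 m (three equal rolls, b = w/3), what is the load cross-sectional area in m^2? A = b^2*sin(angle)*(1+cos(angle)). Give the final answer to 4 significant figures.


b = 0.8830/3 = 0.294333 m
A = 0.294333^2 * sin(45 deg) * (1 + cos(45 deg))
A = 0.1046 m^2


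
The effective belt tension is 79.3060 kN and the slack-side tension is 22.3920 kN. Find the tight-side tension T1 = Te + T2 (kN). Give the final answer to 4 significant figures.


T1 = Te + T2 = 79.3060 + 22.3920
T1 = 101.7 kN


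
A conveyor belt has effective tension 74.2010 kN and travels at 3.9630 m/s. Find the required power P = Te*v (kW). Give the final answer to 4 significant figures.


P = Te * v = 74.2010 * 3.9630
P = 294.1 kW


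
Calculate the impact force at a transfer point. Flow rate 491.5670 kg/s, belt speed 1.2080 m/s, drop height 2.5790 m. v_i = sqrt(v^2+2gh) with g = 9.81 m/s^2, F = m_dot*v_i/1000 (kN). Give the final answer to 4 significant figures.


v_i = sqrt(1.2080^2 + 2*9.81*2.5790) = 7.21521 m/s
F = 491.5670 * 7.21521 / 1000
F = 3.547 kN


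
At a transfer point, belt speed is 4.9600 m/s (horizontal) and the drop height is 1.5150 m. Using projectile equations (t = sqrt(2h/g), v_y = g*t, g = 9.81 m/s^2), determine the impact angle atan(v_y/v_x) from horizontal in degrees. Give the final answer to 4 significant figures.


t = sqrt(2*1.5150/9.81) = 0.555759 s
v_y = 9.81 * 0.555759 = 5.452 m/s
angle = atan(5.452 / 4.9600) = 47.71 deg


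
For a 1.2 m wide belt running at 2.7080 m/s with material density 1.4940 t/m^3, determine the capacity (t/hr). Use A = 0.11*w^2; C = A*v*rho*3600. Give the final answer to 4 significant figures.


A = 0.11 * 1.2^2 = 0.1584 m^2
C = 0.1584 * 2.7080 * 1.4940 * 3600
C = 2307 t/hr


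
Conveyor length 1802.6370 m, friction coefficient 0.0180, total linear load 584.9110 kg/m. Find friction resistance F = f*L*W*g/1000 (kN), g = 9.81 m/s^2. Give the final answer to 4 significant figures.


F = 0.0180 * 1802.6370 * 584.9110 * 9.81 / 1000
F = 186.2 kN


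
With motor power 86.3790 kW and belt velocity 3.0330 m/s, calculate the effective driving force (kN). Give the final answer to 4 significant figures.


Te = P / v = 86.3790 / 3.0330
Te = 28.48 kN


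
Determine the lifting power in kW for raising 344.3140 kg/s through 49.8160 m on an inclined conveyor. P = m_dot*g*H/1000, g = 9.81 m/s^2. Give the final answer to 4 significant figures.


P = 344.3140 * 9.81 * 49.8160 / 1000
P = 168.3 kW


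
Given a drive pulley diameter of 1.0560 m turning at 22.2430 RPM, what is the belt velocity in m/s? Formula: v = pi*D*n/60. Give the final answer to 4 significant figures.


v = pi * 1.0560 * 22.2430 / 60
v = 1.230 m/s


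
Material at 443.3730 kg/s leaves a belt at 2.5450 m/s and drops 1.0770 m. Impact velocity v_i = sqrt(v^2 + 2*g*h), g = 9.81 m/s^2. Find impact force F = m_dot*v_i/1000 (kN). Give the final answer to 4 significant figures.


v_i = sqrt(2.5450^2 + 2*9.81*1.0770) = 5.25431 m/s
F = 443.3730 * 5.25431 / 1000
F = 2.330 kN


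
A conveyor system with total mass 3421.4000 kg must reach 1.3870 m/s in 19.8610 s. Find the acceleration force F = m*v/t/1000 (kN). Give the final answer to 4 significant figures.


F = 3421.4000 * 1.3870 / 19.8610 / 1000
F = 0.2389 kN


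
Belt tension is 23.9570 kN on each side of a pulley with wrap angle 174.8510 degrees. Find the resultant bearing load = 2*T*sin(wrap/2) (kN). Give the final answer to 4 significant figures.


F = 2 * 23.9570 * sin(174.8510/2 deg)
F = 47.87 kN


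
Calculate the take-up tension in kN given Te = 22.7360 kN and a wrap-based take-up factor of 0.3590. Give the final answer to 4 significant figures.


T_tu = 22.7360 * 0.3590
T_tu = 8.162 kN


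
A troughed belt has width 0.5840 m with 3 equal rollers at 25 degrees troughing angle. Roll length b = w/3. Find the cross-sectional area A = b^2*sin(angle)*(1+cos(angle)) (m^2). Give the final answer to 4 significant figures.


b = 0.5840/3 = 0.194667 m
A = 0.194667^2 * sin(25 deg) * (1 + cos(25 deg))
A = 0.03053 m^2


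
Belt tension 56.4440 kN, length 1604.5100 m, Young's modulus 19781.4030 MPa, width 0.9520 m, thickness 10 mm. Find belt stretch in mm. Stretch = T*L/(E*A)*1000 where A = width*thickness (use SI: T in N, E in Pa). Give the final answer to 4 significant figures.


A = 0.9520 * 0.01 = 0.00952 m^2
Stretch = 56.4440*1000 * 1604.5100 / (19781.4030e6 * 0.00952) * 1000
Stretch = 480.9 mm


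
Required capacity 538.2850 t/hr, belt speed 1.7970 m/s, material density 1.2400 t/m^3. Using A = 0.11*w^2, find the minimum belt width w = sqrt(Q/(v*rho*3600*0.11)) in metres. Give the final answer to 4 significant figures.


A_req = 538.2850 / (1.7970 * 1.2400 * 3600) = 0.0671027 m^2
w = sqrt(0.0671027 / 0.11)
w = 0.7810 m


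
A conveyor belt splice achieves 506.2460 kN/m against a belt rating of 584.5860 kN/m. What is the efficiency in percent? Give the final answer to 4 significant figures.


Eff = 506.2460 / 584.5860 * 100
Eff = 86.60 %


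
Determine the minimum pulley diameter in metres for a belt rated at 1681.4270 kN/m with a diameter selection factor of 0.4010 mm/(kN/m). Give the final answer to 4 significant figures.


D = 1681.4270 * 0.4010 / 1000
D = 0.6743 m


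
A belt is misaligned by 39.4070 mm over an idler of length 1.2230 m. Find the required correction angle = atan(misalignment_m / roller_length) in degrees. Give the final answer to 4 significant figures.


misalign_m = 39.4070 / 1000 = 0.039407 m
angle = atan(0.039407 / 1.2230)
angle = 1.846 deg


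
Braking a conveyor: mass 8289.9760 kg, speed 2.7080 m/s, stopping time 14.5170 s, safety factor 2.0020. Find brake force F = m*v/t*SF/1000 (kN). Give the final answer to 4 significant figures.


F = 8289.9760 * 2.7080 / 14.5170 * 2.0020 / 1000
F = 3.096 kN


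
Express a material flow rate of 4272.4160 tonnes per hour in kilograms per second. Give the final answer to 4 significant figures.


m_dot = 4272.4160 * 1000 / 3600
m_dot = 1187 kg/s


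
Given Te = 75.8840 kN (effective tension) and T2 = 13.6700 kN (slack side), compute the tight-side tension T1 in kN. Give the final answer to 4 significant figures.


T1 = Te + T2 = 75.8840 + 13.6700
T1 = 89.55 kN


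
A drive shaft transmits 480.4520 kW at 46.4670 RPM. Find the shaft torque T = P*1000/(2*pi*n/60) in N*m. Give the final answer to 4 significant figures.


omega = 2*pi*46.4670/60 = 4.86601 rad/s
T = 480.4520*1000 / 4.86601
T = 98740 N*m


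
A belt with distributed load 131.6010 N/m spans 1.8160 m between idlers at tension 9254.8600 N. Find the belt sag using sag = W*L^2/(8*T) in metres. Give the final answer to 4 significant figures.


sag = 131.6010 * 1.8160^2 / (8 * 9254.8600)
sag = 0.005862 m


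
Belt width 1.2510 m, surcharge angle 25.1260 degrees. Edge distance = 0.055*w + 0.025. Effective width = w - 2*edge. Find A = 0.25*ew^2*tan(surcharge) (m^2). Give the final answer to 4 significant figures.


edge = 0.055*1.2510 + 0.025 = 0.093805 m
ew = 1.2510 - 2*0.093805 = 1.06339 m
A = 0.25 * 1.06339^2 * tan(25.1260 deg)
A = 0.1326 m^2


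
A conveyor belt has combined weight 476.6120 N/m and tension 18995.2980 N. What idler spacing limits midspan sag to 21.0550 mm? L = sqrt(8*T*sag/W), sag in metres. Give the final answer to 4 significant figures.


sag = 21.0550/1000 = 0.021055 m
L = sqrt(8 * 18995.2980 * 0.021055 / 476.6120)
L = 2.591 m


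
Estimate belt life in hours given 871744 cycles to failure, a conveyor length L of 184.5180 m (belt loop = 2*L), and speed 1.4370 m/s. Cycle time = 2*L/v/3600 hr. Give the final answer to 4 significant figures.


cycle_time = 2 * 184.5180 / 1.4370 / 3600 = 0.0713361 hr
life = 871744 * 0.0713361 = 62190 hours


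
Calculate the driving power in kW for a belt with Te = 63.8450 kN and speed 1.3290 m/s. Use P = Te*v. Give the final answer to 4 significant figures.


P = Te * v = 63.8450 * 1.3290
P = 84.85 kW


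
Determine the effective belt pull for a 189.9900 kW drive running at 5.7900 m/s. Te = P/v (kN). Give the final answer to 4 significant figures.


Te = P / v = 189.9900 / 5.7900
Te = 32.81 kN


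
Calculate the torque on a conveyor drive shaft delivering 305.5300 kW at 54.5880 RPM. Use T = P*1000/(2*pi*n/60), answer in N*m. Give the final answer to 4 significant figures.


omega = 2*pi*54.5880/60 = 5.71644 rad/s
T = 305.5300*1000 / 5.71644
T = 53450 N*m


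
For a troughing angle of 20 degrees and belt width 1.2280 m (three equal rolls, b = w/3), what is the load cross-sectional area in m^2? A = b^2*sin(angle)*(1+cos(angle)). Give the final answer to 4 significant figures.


b = 1.2280/3 = 0.409333 m
A = 0.409333^2 * sin(20 deg) * (1 + cos(20 deg))
A = 0.1112 m^2


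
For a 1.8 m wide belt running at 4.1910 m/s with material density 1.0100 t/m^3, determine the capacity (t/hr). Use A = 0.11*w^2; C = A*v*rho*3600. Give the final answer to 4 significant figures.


A = 0.11 * 1.8^2 = 0.3564 m^2
C = 0.3564 * 4.1910 * 1.0100 * 3600
C = 5431 t/hr


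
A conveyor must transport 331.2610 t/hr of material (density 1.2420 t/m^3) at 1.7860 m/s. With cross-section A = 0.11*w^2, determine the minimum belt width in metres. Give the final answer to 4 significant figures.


A_req = 331.2610 / (1.7860 * 1.2420 * 3600) = 0.0414825 m^2
w = sqrt(0.0414825 / 0.11)
w = 0.6141 m


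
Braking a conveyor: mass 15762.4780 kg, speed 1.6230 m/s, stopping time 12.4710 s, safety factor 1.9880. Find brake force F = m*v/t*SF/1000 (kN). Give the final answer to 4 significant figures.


F = 15762.4780 * 1.6230 / 12.4710 * 1.9880 / 1000
F = 4.078 kN


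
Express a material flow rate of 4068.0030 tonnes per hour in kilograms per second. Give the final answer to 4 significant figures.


m_dot = 4068.0030 * 1000 / 3600
m_dot = 1130 kg/s


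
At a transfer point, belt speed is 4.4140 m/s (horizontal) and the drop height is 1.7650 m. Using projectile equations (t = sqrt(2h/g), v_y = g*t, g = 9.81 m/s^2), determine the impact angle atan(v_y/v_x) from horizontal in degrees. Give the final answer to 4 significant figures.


t = sqrt(2*1.7650/9.81) = 0.599864 s
v_y = 9.81 * 0.599864 = 5.88467 m/s
angle = atan(5.88467 / 4.4140) = 53.13 deg


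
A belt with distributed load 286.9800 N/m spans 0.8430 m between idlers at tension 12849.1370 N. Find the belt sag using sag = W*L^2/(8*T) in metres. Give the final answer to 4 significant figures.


sag = 286.9800 * 0.8430^2 / (8 * 12849.1370)
sag = 0.001984 m


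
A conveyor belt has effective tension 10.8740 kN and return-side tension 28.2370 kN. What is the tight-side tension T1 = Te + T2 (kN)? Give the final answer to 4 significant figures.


T1 = Te + T2 = 10.8740 + 28.2370
T1 = 39.11 kN


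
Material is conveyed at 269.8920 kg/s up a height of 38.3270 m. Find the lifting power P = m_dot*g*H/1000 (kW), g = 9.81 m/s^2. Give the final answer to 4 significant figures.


P = 269.8920 * 9.81 * 38.3270 / 1000
P = 101.5 kW


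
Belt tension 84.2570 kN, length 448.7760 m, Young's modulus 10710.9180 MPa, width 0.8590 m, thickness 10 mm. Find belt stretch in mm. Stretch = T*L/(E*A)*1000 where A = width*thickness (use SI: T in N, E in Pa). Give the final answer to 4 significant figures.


A = 0.8590 * 0.01 = 0.00859 m^2
Stretch = 84.2570*1000 * 448.7760 / (10710.9180e6 * 0.00859) * 1000
Stretch = 411.0 mm


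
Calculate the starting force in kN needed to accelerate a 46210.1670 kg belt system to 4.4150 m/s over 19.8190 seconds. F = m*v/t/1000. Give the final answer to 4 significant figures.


F = 46210.1670 * 4.4150 / 19.8190 / 1000
F = 10.29 kN


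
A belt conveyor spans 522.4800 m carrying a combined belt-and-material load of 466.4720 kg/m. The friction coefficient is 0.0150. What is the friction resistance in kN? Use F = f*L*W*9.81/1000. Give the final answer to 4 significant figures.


F = 0.0150 * 522.4800 * 466.4720 * 9.81 / 1000
F = 35.86 kN


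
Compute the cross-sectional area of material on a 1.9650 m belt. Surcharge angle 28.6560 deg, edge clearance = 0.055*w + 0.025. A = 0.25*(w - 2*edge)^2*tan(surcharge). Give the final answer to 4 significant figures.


edge = 0.055*1.9650 + 0.025 = 0.133075 m
ew = 1.9650 - 2*0.133075 = 1.69885 m
A = 0.25 * 1.69885^2 * tan(28.6560 deg)
A = 0.3943 m^2


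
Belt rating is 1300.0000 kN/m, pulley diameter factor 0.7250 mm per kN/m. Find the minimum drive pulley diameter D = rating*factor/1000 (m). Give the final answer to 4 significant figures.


D = 1300.0000 * 0.7250 / 1000
D = 0.9425 m


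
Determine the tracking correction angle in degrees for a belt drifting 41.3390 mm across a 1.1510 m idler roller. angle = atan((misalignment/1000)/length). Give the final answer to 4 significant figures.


misalign_m = 41.3390 / 1000 = 0.041339 m
angle = atan(0.041339 / 1.1510)
angle = 2.057 deg


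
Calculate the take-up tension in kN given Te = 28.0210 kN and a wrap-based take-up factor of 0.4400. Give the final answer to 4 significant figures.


T_tu = 28.0210 * 0.4400
T_tu = 12.33 kN


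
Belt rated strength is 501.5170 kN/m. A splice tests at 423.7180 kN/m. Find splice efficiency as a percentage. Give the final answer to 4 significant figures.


Eff = 423.7180 / 501.5170 * 100
Eff = 84.49 %


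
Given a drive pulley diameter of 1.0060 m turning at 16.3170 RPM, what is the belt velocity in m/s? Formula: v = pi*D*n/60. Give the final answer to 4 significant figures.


v = pi * 1.0060 * 16.3170 / 60
v = 0.8595 m/s


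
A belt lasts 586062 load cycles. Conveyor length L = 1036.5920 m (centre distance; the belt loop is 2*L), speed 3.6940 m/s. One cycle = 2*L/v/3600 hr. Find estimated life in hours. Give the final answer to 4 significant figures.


cycle_time = 2 * 1036.5920 / 3.6940 / 3600 = 0.155897 hr
life = 586062 * 0.155897 = 91370 hours


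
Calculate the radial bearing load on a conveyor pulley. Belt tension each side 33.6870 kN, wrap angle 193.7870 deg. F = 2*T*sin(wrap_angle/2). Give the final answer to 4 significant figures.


F = 2 * 33.6870 * sin(193.7870/2 deg)
F = 66.89 kN


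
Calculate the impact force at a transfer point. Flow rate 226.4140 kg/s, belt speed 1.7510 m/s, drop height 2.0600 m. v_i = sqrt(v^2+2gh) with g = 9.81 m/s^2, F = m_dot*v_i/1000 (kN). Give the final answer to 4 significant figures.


v_i = sqrt(1.7510^2 + 2*9.81*2.0600) = 6.59418 m/s
F = 226.4140 * 6.59418 / 1000
F = 1.493 kN


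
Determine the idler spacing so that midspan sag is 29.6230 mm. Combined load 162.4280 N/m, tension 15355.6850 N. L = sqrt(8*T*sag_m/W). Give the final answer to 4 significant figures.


sag = 29.6230/1000 = 0.029623 m
L = sqrt(8 * 15355.6850 * 0.029623 / 162.4280)
L = 4.733 m


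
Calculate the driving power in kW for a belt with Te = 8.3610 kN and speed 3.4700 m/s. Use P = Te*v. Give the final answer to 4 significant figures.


P = Te * v = 8.3610 * 3.4700
P = 29.01 kW


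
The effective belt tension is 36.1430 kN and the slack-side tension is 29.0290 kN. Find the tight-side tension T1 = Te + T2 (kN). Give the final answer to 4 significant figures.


T1 = Te + T2 = 36.1430 + 29.0290
T1 = 65.17 kN


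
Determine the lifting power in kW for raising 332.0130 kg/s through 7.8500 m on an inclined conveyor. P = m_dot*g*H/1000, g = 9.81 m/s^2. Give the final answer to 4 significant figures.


P = 332.0130 * 9.81 * 7.8500 / 1000
P = 25.57 kW


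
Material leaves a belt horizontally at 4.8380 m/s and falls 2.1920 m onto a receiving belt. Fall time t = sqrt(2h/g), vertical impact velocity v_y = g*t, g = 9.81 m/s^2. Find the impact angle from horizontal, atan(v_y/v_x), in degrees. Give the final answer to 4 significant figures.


t = sqrt(2*2.1920/9.81) = 0.668499 s
v_y = 9.81 * 0.668499 = 6.55798 m/s
angle = atan(6.55798 / 4.8380) = 53.58 deg


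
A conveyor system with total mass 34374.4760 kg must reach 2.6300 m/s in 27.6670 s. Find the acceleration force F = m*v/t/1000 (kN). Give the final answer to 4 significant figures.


F = 34374.4760 * 2.6300 / 27.6670 / 1000
F = 3.268 kN


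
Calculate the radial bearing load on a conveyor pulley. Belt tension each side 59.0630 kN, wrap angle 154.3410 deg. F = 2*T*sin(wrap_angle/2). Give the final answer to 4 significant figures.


F = 2 * 59.0630 * sin(154.3410/2 deg)
F = 115.2 kN


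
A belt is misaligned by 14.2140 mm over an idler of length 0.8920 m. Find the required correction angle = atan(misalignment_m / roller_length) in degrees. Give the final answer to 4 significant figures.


misalign_m = 14.2140 / 1000 = 0.014214 m
angle = atan(0.014214 / 0.8920)
angle = 0.9129 deg


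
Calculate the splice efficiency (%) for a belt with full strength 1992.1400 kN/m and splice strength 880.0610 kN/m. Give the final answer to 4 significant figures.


Eff = 880.0610 / 1992.1400 * 100
Eff = 44.18 %


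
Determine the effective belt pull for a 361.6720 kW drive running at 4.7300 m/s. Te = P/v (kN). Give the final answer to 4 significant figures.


Te = P / v = 361.6720 / 4.7300
Te = 76.46 kN


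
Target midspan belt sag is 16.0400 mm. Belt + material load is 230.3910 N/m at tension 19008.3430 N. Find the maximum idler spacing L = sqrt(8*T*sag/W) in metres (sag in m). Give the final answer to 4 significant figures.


sag = 16.0400/1000 = 0.016040 m
L = sqrt(8 * 19008.3430 * 0.016040 / 230.3910)
L = 3.254 m


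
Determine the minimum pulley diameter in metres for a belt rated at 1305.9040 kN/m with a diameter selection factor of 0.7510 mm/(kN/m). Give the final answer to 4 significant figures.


D = 1305.9040 * 0.7510 / 1000
D = 0.9807 m


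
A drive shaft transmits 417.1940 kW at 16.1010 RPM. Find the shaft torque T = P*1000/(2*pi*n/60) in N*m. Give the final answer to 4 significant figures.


omega = 2*pi*16.1010/60 = 1.68609 rad/s
T = 417.1940*1000 / 1.68609
T = 247400 N*m


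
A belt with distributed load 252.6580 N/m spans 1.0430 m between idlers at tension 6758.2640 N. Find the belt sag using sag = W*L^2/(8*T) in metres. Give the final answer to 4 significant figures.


sag = 252.6580 * 1.0430^2 / (8 * 6758.2640)
sag = 0.005084 m


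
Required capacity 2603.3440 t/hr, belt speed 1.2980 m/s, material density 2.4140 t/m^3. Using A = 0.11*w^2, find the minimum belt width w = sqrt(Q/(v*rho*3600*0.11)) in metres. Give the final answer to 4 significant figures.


A_req = 2603.3440 / (1.2980 * 2.4140 * 3600) = 0.23079 m^2
w = sqrt(0.23079 / 0.11)
w = 1.448 m


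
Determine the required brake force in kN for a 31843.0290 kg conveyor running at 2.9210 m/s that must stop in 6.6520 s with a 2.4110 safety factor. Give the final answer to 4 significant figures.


F = 31843.0290 * 2.9210 / 6.6520 * 2.4110 / 1000
F = 33.71 kN


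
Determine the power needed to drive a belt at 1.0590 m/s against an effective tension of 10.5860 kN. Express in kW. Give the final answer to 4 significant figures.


P = Te * v = 10.5860 * 1.0590
P = 11.21 kW


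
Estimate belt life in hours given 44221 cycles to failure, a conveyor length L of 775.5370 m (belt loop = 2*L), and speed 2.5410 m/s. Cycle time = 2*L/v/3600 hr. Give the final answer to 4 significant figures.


cycle_time = 2 * 775.5370 / 2.5410 / 3600 = 0.169561 hr
life = 44221 * 0.169561 = 7498 hours


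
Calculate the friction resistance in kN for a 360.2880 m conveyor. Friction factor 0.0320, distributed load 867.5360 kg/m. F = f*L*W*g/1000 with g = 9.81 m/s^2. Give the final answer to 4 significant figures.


F = 0.0320 * 360.2880 * 867.5360 * 9.81 / 1000
F = 98.12 kN


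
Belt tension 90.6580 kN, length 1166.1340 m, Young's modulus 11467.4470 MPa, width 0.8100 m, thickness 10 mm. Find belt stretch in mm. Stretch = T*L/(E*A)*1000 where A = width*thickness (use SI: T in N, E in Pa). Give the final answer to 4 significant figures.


A = 0.8100 * 0.01 = 0.00810 m^2
Stretch = 90.6580*1000 * 1166.1340 / (11467.4470e6 * 0.00810) * 1000
Stretch = 1138 mm


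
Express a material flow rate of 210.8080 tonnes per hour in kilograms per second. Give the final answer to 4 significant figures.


m_dot = 210.8080 * 1000 / 3600
m_dot = 58.56 kg/s


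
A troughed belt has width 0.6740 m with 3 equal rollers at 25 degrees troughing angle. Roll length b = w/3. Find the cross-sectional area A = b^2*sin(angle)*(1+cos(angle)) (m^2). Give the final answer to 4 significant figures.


b = 0.6740/3 = 0.224667 m
A = 0.224667^2 * sin(25 deg) * (1 + cos(25 deg))
A = 0.04066 m^2


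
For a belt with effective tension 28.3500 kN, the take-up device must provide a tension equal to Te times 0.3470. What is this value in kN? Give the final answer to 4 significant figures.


T_tu = 28.3500 * 0.3470
T_tu = 9.837 kN


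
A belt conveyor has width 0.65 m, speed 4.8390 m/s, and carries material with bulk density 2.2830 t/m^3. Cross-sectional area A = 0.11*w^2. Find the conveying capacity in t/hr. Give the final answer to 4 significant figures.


A = 0.11 * 0.65^2 = 0.046475 m^2
C = 0.046475 * 4.8390 * 2.2830 * 3600
C = 1848 t/hr


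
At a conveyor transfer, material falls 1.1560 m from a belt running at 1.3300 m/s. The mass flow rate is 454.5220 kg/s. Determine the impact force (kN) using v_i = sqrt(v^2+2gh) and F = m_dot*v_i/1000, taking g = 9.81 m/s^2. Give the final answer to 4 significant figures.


v_i = sqrt(1.3300^2 + 2*9.81*1.1560) = 4.94466 m/s
F = 454.5220 * 4.94466 / 1000
F = 2.247 kN


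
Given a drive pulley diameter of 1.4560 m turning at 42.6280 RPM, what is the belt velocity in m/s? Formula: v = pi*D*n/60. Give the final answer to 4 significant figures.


v = pi * 1.4560 * 42.6280 / 60
v = 3.250 m/s


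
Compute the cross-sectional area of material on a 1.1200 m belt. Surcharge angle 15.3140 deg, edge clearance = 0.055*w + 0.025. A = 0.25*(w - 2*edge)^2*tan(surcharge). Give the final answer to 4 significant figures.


edge = 0.055*1.1200 + 0.025 = 0.0866 m
ew = 1.1200 - 2*0.0866 = 0.9468 m
A = 0.25 * 0.9468^2 * tan(15.3140 deg)
A = 0.06137 m^2


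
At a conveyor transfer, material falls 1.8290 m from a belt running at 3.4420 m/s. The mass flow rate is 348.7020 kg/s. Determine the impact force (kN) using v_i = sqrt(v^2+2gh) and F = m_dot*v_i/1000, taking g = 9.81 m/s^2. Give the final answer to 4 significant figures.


v_i = sqrt(3.4420^2 + 2*9.81*1.8290) = 6.90886 m/s
F = 348.7020 * 6.90886 / 1000
F = 2.409 kN


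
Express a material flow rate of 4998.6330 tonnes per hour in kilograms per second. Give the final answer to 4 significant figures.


m_dot = 4998.6330 * 1000 / 3600
m_dot = 1389 kg/s


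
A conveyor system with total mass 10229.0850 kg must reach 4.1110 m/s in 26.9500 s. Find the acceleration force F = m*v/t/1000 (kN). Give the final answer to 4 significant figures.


F = 10229.0850 * 4.1110 / 26.9500 / 1000
F = 1.560 kN


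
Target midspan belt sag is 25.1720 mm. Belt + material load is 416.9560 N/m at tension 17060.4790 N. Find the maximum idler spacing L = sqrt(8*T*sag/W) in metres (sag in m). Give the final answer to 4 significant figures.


sag = 25.1720/1000 = 0.025172 m
L = sqrt(8 * 17060.4790 * 0.025172 / 416.9560)
L = 2.870 m


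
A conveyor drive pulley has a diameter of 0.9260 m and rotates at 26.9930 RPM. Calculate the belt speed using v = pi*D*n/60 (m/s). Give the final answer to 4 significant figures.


v = pi * 0.9260 * 26.9930 / 60
v = 1.309 m/s


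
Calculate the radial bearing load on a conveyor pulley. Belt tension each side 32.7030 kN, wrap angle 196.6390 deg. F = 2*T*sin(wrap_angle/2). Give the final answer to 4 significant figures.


F = 2 * 32.7030 * sin(196.6390/2 deg)
F = 64.72 kN


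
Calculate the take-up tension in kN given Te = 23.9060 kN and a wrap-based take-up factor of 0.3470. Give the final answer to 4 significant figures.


T_tu = 23.9060 * 0.3470
T_tu = 8.295 kN


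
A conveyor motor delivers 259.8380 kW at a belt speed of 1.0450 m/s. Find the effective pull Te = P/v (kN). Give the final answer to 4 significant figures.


Te = P / v = 259.8380 / 1.0450
Te = 248.6 kN


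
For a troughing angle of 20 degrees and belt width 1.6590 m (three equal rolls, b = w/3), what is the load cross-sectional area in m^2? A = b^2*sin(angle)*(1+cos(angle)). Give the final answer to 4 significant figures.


b = 1.6590/3 = 0.553 m
A = 0.553^2 * sin(20 deg) * (1 + cos(20 deg))
A = 0.2029 m^2


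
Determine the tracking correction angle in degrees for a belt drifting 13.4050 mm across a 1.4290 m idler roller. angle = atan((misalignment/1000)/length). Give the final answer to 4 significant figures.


misalign_m = 13.4050 / 1000 = 0.013405 m
angle = atan(0.013405 / 1.4290)
angle = 0.5375 deg


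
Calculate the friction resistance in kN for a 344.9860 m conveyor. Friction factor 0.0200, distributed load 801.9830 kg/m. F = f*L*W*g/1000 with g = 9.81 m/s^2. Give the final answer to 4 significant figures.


F = 0.0200 * 344.9860 * 801.9830 * 9.81 / 1000
F = 54.28 kN


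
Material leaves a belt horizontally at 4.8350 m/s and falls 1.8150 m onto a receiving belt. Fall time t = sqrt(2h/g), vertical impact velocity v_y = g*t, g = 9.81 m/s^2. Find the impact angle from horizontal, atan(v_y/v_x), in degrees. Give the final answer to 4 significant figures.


t = sqrt(2*1.8150/9.81) = 0.608301 s
v_y = 9.81 * 0.608301 = 5.96743 m/s
angle = atan(5.96743 / 4.8350) = 50.98 deg


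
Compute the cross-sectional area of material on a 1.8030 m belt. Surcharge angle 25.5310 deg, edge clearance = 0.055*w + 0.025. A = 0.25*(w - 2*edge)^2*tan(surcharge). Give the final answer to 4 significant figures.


edge = 0.055*1.8030 + 0.025 = 0.124165 m
ew = 1.8030 - 2*0.124165 = 1.55467 m
A = 0.25 * 1.55467^2 * tan(25.5310 deg)
A = 0.2886 m^2


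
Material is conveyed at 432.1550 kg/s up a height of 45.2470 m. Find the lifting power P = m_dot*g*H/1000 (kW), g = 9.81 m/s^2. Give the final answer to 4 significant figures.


P = 432.1550 * 9.81 * 45.2470 / 1000
P = 191.8 kW


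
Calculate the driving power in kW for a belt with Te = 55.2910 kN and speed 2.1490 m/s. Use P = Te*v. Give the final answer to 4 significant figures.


P = Te * v = 55.2910 * 2.1490
P = 118.8 kW


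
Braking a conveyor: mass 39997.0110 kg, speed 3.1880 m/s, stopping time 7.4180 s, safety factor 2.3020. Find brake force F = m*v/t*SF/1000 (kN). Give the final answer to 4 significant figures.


F = 39997.0110 * 3.1880 / 7.4180 * 2.3020 / 1000
F = 39.57 kN
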